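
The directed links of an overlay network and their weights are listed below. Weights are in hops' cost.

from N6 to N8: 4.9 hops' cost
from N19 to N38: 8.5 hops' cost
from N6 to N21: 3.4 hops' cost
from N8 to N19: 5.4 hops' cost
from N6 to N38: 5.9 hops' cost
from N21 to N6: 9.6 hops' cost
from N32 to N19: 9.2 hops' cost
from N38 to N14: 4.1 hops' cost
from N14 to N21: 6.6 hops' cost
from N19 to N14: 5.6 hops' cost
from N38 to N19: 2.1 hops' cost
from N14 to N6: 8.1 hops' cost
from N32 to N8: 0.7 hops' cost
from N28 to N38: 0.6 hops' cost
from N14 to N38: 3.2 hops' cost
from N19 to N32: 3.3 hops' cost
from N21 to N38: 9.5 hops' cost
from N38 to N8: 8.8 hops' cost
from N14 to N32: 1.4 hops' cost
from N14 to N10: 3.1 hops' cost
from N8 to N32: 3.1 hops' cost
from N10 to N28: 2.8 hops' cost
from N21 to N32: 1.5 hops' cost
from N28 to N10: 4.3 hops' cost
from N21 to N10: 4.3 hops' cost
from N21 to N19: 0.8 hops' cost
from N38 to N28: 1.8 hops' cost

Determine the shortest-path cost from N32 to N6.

19.8 hops' cost

Compare a few routes:
N32 → N8 → N19 → N14 → N6: 0.7+5.4+5.6+8.1 = 19.8
N32 → N19 → N14 → N6: 9.2+5.6+8.1 = 22.9
Cheapest is N32 → N8 → N19 → N14 → N6 at 19.8 hops' cost.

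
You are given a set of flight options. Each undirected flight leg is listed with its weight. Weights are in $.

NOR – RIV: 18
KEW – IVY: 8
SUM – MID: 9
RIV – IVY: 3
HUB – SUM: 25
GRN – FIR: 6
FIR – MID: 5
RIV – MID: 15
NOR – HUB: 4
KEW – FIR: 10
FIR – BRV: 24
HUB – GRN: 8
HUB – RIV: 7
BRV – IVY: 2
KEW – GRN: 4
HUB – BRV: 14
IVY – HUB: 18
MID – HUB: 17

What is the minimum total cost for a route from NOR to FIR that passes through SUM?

Shortest NOR→SUM: NOR → HUB → SUM = 29
Best SUM to FIR: SUM → MID → FIR costing 14
Total via SUM: 29 + 14 = $43.

$43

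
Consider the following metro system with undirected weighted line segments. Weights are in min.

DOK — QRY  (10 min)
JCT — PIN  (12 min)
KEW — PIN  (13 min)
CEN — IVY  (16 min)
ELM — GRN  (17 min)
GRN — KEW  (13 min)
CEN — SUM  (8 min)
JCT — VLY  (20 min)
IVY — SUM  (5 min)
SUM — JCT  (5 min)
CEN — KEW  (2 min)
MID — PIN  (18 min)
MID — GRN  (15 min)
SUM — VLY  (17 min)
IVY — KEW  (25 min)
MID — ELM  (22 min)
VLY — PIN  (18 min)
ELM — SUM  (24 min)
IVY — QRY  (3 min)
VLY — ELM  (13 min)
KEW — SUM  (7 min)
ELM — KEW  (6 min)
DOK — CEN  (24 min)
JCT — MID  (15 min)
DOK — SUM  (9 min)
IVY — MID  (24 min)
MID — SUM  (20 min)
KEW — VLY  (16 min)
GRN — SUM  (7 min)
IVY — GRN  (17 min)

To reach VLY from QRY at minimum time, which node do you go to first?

Enumerating some paths:
QRY–IVY–SUM–VLY: 3+5+17 = 25
QRY–IVY–SUM–KEW–VLY: 3+5+7+16 = 31
The minimum is 25 min via QRY–IVY–SUM–VLY.
So from QRY the first move is to IVY.

IVY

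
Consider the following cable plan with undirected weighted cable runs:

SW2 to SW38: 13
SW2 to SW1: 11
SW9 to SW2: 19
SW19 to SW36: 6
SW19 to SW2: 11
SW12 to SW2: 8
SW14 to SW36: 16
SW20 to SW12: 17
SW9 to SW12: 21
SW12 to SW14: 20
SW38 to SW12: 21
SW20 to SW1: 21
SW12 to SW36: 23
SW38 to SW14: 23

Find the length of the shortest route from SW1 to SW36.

28

Shortest distances from SW1:
SW1: 0
SW2: 11  (via SW1)
SW12: 19  (via SW2)
SW20: 21  (via SW1)
SW19: 22  (via SW2)
SW38: 24  (via SW2)
SW36: 28  (via SW19)
Shortest route: SW1 → SW2 → SW19 → SW36 = 28.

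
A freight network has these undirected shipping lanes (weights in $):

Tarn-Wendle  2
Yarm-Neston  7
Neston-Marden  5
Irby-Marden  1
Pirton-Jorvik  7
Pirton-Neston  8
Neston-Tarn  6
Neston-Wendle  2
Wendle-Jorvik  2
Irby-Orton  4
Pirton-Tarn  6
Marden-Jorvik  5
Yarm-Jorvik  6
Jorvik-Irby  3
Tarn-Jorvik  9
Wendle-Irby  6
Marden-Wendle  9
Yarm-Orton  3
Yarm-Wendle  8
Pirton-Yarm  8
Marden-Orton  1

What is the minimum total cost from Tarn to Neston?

Settle nodes by increasing distance from Tarn:
Tarn: 0
Wendle: 2  (via Tarn)
Neston: 4  (via Wendle)
Shortest route: Tarn–Wendle–Neston = $4.

$4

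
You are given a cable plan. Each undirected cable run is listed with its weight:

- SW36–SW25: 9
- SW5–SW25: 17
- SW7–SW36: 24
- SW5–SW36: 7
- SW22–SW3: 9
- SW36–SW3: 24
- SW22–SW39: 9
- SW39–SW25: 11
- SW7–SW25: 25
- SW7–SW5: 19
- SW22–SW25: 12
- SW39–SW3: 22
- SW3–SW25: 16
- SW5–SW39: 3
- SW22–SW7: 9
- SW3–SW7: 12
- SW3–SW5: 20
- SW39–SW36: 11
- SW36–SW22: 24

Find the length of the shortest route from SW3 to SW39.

18

Settle nodes by increasing distance from SW3:
SW3: 0
SW22: 9  (via SW3)
SW7: 12  (via SW3)
SW25: 16  (via SW3)
SW39: 18  (via SW22)
Shortest route: SW3 → SW22 → SW39 = 18.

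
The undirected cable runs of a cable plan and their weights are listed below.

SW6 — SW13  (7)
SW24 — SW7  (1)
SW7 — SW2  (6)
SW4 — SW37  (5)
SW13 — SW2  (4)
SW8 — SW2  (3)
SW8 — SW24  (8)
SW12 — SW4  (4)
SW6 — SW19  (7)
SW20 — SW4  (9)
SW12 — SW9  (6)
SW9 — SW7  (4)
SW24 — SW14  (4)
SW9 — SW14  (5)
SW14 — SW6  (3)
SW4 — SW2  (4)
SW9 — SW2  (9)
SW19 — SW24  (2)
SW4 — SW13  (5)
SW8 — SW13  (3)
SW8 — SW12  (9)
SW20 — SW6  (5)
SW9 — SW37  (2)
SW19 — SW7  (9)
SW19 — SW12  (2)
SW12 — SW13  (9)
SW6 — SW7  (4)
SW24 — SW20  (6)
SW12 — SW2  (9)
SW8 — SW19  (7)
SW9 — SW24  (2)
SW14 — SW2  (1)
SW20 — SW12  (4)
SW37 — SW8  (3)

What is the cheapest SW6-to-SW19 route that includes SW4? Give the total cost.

14

Shortest SW6→SW4: SW6 → SW14 → SW2 → SW4 = 8
Best SW4 to SW19: SW4 → SW12 → SW19 costing 6
Total via SW4: 8 + 6 = 14.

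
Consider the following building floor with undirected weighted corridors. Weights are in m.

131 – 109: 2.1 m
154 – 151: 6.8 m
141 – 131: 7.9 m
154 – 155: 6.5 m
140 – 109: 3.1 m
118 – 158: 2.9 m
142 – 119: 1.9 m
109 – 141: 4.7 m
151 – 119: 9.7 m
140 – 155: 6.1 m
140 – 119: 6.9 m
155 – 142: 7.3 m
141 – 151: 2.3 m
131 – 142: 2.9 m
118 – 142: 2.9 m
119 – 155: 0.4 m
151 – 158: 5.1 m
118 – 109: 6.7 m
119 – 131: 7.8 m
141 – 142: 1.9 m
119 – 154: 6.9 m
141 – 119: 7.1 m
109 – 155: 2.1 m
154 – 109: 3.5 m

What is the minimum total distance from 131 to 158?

8.7 m

Running Dijkstra from 131:
131: 0
109: 2.1  (via 131)
142: 2.9  (via 131)
155: 4.2  (via 109)
119: 4.6  (via 155)
141: 4.8  (via 142)
140: 5.2  (via 109)
154: 5.6  (via 109)
118: 5.8  (via 142)
151: 7.1  (via 141)
158: 8.7  (via 118)
Shortest route: 131 → 142 → 118 → 158 = 8.7 m.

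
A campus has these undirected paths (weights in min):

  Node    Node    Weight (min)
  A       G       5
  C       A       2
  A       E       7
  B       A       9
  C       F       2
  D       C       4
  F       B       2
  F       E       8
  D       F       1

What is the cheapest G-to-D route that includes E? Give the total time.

21 min

Best G to E: G–A–E costing 12
Shortest E→D: E–F–D = 9
Total via E: 12 + 9 = 21 min.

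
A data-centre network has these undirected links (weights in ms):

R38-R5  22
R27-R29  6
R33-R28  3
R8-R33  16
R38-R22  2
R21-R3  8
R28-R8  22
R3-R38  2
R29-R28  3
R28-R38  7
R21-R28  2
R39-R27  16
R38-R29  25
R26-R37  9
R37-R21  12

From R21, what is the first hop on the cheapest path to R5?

Compare a few routes:
R21 - R3 - R38 - R5: 8+2+22 = 32
R21 - R28 - R38 - R5: 2+7+22 = 31
Cheapest is R21 - R28 - R38 - R5 at 31 ms.
So from R21 the first move is to R28.

R28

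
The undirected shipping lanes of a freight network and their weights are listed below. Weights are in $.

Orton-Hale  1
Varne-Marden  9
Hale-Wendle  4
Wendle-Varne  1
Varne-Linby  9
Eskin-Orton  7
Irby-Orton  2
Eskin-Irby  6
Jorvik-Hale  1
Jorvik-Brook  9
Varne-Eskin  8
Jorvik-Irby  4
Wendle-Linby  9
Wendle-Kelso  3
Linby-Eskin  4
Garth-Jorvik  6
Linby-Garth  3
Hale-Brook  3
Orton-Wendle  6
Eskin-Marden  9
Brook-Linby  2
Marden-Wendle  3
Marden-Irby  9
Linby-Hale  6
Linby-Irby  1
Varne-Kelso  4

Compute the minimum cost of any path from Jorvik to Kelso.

Settle nodes by increasing distance from Jorvik:
Jorvik: 0
Hale: 1  (via Jorvik)
Orton: 2  (via Hale)
Irby: 4  (via Jorvik)
Brook: 4  (via Hale)
Wendle: 5  (via Hale)
Linby: 5  (via Irby)
Varne: 6  (via Wendle)
Garth: 6  (via Jorvik)
Marden: 8  (via Wendle)
Kelso: 8  (via Wendle)
Shortest route: Jorvik → Hale → Wendle → Kelso = $8.

$8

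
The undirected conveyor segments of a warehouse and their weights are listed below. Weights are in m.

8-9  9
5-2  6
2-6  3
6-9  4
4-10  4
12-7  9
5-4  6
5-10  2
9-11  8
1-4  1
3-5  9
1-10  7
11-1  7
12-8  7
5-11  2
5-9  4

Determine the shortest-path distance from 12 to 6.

20 m

Shortest distances from 12:
12: 0
8: 7  (via 12)
7: 9  (via 12)
9: 16  (via 8)
5: 20  (via 9)
6: 20  (via 9)
Shortest route: 12 → 8 → 9 → 6 = 20 m.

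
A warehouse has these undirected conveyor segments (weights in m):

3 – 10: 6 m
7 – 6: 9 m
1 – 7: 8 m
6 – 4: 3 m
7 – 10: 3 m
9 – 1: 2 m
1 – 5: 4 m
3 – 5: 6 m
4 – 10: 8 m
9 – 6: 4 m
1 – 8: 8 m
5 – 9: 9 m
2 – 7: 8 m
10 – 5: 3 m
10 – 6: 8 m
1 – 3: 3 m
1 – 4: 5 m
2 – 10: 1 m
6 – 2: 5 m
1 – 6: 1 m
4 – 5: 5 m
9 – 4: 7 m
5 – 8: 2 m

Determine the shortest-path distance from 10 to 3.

6 m

Enumerating some paths:
10 → 5 → 3: 3+6 = 9
10 → 3: 6 = 6
10 → 2 → 6 → 1 → 3: 1+5+1+3 = 10
10 → 5 → 1 → 3: 3+4+3 = 10
The minimum is 6 m via 10 → 3.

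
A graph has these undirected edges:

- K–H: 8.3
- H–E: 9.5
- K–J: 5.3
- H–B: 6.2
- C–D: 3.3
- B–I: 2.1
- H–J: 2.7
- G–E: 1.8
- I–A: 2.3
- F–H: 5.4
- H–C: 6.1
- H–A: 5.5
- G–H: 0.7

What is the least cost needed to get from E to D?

11.9

Enumerating some paths:
E - H - C - D: 9.5+6.1+3.3 = 18.9
E - G - H - C - D: 1.8+0.7+6.1+3.3 = 11.9
The minimum is 11.9 via E - G - H - C - D.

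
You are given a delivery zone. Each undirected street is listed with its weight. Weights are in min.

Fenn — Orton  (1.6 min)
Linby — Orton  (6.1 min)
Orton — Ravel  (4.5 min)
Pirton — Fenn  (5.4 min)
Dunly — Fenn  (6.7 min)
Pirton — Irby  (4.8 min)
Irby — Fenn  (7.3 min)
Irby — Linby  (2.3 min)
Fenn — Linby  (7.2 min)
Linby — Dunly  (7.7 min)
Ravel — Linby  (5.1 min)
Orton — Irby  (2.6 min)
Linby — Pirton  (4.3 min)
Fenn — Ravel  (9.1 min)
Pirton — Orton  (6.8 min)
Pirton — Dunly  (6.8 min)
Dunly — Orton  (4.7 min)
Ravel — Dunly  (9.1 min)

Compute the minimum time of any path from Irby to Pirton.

Enumerating some paths:
Irby - Pirton: 4.8 = 4.8
Irby - Linby - Pirton: 2.3+4.3 = 6.6
The minimum is 4.8 min via Irby - Pirton.

4.8 min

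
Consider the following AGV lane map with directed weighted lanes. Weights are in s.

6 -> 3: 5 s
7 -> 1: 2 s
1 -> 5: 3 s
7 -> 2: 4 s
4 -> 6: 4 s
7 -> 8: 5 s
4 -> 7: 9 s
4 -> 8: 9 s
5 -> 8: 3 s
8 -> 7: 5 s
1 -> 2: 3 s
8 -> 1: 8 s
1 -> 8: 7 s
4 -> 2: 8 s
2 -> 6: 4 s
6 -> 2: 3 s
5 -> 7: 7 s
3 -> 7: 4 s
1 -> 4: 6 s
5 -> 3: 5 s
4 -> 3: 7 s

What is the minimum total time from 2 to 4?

21 s

Settle nodes by increasing distance from 2:
2: 0
6: 4  (via 2)
3: 9  (via 6)
7: 13  (via 3)
1: 15  (via 7)
5: 18  (via 1)
8: 18  (via 7)
4: 21  (via 1)
Shortest route: 2 → 6 → 3 → 7 → 1 → 4 = 21 s.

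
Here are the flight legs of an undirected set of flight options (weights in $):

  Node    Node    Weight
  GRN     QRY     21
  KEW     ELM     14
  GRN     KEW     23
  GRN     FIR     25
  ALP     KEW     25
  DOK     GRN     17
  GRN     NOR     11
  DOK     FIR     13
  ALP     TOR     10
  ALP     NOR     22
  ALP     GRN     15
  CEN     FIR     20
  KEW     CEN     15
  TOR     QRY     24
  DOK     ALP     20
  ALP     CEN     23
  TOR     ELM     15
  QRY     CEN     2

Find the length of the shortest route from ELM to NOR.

Enumerating some paths:
ELM–KEW–GRN–NOR: 14+23+11 = 48
ELM–TOR–ALP–NOR: 15+10+22 = 47
Cheapest is ELM–TOR–ALP–NOR at $47.

$47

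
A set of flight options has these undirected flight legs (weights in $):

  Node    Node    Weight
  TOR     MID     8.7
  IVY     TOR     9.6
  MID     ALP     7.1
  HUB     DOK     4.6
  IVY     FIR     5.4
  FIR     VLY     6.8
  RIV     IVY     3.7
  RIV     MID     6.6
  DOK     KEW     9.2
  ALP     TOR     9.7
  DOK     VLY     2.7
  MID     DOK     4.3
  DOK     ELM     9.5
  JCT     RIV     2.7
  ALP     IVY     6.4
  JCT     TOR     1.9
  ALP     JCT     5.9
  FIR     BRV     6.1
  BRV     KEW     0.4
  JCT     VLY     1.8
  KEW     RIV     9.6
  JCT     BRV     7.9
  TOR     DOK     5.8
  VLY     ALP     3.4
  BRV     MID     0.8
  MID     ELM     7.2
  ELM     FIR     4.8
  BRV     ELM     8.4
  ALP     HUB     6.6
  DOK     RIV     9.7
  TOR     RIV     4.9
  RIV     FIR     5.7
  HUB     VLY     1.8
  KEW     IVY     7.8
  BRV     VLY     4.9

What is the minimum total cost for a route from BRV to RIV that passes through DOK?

$12.3

Best BRV to DOK: BRV → MID → DOK costing 5.1
Shortest DOK→RIV: DOK → VLY → JCT → RIV = 7.2
Total via DOK: 5.1 + 7.2 = $12.3.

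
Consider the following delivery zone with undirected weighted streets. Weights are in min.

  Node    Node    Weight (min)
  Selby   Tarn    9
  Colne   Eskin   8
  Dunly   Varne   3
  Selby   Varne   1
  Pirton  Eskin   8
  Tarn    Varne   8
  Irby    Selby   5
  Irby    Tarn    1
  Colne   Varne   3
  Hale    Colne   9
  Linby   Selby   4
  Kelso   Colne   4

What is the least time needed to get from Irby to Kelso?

13 min

Compare a few routes:
Irby - Selby - Varne - Colne - Kelso: 5+1+3+4 = 13
Irby - Tarn - Varne - Colne - Kelso: 1+8+3+4 = 16
Cheapest is Irby - Selby - Varne - Colne - Kelso at 13 min.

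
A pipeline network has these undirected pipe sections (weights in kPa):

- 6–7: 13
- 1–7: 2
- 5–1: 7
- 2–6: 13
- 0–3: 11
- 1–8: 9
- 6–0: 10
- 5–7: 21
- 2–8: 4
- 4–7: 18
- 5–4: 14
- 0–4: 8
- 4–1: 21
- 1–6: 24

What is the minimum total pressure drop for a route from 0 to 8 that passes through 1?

34 kPa

Best 0 to 1: 0 → 6 → 7 → 1 costing 25
Shortest 1→8: 1 → 8 = 9
Total via 1: 25 + 9 = 34 kPa.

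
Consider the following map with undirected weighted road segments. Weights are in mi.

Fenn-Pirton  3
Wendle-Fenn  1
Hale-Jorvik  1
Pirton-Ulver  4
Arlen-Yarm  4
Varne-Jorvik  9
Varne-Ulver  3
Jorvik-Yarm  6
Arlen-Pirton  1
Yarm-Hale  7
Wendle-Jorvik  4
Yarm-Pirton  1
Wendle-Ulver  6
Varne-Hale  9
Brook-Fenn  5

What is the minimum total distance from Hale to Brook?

11 mi

Shortest distances from Hale:
Hale: 0
Jorvik: 1  (via Hale)
Wendle: 5  (via Jorvik)
Fenn: 6  (via Wendle)
Yarm: 7  (via Hale)
Pirton: 8  (via Yarm)
Arlen: 9  (via Pirton)
Varne: 9  (via Hale)
Brook: 11  (via Fenn)
Shortest route: Hale → Jorvik → Wendle → Fenn → Brook = 11 mi.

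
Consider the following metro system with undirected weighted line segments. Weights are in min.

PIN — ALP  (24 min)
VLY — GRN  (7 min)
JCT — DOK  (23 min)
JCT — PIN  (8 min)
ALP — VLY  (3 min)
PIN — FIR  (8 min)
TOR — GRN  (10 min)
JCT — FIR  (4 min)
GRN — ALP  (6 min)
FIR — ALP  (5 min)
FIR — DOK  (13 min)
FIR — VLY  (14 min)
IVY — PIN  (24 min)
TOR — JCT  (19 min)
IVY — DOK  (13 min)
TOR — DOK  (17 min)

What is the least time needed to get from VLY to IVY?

Compare a few routes:
VLY → ALP → FIR → PIN → IVY: 3+5+8+24 = 40
VLY → ALP → FIR → DOK → IVY: 3+5+13+13 = 34
Cheapest is VLY → ALP → FIR → DOK → IVY at 34 min.

34 min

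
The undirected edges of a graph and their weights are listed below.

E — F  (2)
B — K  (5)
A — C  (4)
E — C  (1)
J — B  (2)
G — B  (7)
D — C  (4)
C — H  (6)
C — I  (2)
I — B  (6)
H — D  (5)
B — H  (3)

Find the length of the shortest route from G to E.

Candidate routes:
G - B - H - C - E: 7+3+6+1 = 17
G - B - I - C - E: 7+6+2+1 = 16
Cheapest is G - B - I - C - E at 16.

16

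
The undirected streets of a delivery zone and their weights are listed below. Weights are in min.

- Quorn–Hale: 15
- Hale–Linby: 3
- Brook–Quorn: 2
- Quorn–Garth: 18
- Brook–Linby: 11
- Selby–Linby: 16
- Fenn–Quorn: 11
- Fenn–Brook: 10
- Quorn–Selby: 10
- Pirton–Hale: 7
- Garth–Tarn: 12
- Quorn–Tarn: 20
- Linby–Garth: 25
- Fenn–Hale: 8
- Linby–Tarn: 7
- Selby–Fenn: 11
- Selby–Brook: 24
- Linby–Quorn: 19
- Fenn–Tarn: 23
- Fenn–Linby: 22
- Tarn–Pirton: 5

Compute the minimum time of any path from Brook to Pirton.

Candidate routes:
Brook - Linby - Tarn - Pirton: 11+7+5 = 23
Brook - Quorn - Hale - Pirton: 2+15+7 = 24
Brook - Linby - Hale - Pirton: 11+3+7 = 21
Brook - Fenn - Hale - Pirton: 10+8+7 = 25
The minimum is 21 min via Brook - Linby - Hale - Pirton.

21 min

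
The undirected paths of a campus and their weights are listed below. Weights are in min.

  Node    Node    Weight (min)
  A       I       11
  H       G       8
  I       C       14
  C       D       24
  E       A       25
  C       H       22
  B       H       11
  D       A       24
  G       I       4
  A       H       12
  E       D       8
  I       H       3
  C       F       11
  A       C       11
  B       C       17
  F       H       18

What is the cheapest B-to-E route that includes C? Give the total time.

Shortest B→C: B → C = 17
Best C to E: C → D → E costing 32
Total via C: 17 + 32 = 49 min.

49 min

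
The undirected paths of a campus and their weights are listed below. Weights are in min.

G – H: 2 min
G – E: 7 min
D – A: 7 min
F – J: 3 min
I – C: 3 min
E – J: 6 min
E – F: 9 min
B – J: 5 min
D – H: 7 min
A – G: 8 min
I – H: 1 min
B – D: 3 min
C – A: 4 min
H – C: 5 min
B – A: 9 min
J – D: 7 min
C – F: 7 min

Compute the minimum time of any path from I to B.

Compare a few routes:
I → C → A → B: 3+4+9 = 16
I → H → D → B: 1+7+3 = 11
I → C → A → D → B: 3+4+7+3 = 17
Cheapest is I → H → D → B at 11 min.

11 min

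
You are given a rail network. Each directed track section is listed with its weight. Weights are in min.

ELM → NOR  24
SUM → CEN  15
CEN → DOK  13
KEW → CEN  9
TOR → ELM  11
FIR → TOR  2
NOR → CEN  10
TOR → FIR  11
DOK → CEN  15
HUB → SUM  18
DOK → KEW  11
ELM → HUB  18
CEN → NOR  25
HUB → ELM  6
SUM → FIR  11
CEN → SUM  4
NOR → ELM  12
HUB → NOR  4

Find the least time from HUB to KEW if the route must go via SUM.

57 min

Best HUB to SUM: HUB–SUM costing 18
Shortest SUM→KEW: SUM–CEN–DOK–KEW = 39
Total via SUM: 18 + 39 = 57 min.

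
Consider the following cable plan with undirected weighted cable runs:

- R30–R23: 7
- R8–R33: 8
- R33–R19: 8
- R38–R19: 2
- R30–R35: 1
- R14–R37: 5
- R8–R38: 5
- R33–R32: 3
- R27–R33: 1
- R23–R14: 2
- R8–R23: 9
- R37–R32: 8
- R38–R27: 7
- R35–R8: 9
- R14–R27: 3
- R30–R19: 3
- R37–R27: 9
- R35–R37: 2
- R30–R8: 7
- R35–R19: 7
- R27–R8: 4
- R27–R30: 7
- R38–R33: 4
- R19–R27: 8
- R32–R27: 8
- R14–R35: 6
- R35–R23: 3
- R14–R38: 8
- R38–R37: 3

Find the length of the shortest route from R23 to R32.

Running Dijkstra from R23:
R23: 0
R14: 2  (via R23)
R35: 3  (via R23)
R30: 4  (via R35)
R37: 5  (via R35)
R27: 5  (via R14)
R33: 6  (via R27)
R19: 7  (via R30)
R38: 8  (via R37)
R32: 9  (via R33)
Shortest route: R23–R14–R27–R33–R32 = 9.

9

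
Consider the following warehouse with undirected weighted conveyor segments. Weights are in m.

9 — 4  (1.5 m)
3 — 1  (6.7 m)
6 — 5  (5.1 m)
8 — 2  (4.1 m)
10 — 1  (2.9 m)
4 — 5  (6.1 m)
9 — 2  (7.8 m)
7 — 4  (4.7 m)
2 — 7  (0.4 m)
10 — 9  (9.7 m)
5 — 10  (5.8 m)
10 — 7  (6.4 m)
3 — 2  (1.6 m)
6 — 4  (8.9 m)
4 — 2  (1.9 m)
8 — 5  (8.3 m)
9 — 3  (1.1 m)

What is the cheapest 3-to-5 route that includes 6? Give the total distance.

16.6 m

Shortest 3→6: 3 → 9 → 4 → 6 = 11.5
Best 6 to 5: 6 → 5 costing 5.1
Total via 6: 11.5 + 5.1 = 16.6 m.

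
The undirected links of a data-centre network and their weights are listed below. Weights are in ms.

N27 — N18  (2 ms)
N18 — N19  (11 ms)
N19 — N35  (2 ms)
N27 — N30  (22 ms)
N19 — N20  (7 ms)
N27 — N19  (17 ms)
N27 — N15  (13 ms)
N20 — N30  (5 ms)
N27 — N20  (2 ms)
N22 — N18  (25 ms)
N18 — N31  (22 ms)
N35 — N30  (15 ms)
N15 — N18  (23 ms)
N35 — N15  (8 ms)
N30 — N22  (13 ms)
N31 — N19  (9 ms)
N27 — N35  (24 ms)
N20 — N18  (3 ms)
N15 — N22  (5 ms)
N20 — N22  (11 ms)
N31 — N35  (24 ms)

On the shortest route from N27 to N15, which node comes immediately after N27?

Compare a few routes:
N27–N20–N19–N35–N15: 2+7+2+8 = 19
N27–N15: 13 = 13
N27–N20–N22–N15: 2+11+5 = 18
N27–N18–N20–N22–N15: 2+3+11+5 = 21
The minimum is 13 ms via N27–N15.
So from N27 the first move is to N15.

N15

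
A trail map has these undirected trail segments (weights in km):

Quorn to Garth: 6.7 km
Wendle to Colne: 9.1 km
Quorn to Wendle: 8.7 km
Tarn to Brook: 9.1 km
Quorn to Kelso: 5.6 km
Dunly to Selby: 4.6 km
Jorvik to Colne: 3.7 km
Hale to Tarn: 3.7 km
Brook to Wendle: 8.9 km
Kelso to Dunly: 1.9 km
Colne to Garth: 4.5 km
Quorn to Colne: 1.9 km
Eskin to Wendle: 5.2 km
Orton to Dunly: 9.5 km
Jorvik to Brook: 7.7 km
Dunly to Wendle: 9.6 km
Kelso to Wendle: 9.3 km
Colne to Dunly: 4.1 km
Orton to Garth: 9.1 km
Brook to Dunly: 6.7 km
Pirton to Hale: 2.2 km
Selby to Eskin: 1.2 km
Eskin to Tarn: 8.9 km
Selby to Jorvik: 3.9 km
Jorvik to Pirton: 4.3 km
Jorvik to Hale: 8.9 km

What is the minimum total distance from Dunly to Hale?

Settle nodes by increasing distance from Dunly:
Dunly: 0
Kelso: 1.9  (via Dunly)
Colne: 4.1  (via Dunly)
Selby: 4.6  (via Dunly)
Eskin: 5.8  (via Selby)
Quorn: 6  (via Colne)
Brook: 6.7  (via Dunly)
Jorvik: 7.8  (via Colne)
Garth: 8.6  (via Colne)
Orton: 9.5  (via Dunly)
Wendle: 9.6  (via Dunly)
Pirton: 12.1  (via Jorvik)
Hale: 14.3  (via Pirton)
Shortest route: Dunly → Colne → Jorvik → Pirton → Hale = 14.3 km.

14.3 km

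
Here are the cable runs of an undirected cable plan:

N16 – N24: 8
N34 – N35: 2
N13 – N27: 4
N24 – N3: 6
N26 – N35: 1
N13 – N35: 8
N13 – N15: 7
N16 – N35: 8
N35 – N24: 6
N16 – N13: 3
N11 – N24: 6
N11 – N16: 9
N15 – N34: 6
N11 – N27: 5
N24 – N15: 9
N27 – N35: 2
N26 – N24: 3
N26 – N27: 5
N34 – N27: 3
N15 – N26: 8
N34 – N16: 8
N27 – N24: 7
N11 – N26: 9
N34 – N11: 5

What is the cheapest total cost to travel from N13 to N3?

Settle nodes by increasing distance from N13:
N13: 0
N16: 3  (via N13)
N27: 4  (via N13)
N35: 6  (via N27)
N26: 7  (via N35)
N15: 7  (via N13)
N34: 7  (via N27)
N11: 9  (via N27)
N24: 10  (via N26)
N3: 16  (via N24)
Shortest route: N13–N27–N35–N26–N24–N3 = 16.

16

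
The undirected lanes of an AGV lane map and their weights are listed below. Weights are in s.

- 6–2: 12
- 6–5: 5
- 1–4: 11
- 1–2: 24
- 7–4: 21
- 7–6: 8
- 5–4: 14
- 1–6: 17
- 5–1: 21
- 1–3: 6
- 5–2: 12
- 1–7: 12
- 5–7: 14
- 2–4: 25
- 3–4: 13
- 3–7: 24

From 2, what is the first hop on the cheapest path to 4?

4

Candidate routes:
2 → 5 → 4: 12+14 = 26
2 → 4: 25 = 25
The minimum is 25 s via 2 → 4.
So from 2 the first move is to 4.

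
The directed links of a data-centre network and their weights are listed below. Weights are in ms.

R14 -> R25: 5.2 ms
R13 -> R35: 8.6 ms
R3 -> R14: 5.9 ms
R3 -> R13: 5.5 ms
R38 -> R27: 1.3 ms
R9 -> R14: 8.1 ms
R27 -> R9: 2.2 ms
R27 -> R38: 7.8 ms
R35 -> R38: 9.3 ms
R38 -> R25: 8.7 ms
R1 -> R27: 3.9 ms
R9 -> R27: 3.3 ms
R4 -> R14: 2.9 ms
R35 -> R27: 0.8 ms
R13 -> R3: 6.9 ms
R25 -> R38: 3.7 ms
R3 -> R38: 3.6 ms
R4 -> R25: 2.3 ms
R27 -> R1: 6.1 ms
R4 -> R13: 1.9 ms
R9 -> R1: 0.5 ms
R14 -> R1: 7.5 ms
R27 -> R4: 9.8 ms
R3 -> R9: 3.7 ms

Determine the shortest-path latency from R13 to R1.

Compare a few routes:
R13–R3–R38–R27–R9–R1: 6.9+3.6+1.3+2.2+0.5 = 14.5
R13–R35–R27–R9–R1: 8.6+0.8+2.2+0.5 = 12.1
R13–R3–R9–R1: 6.9+3.7+0.5 = 11.1
The minimum is 11.1 ms via R13–R3–R9–R1.

11.1 ms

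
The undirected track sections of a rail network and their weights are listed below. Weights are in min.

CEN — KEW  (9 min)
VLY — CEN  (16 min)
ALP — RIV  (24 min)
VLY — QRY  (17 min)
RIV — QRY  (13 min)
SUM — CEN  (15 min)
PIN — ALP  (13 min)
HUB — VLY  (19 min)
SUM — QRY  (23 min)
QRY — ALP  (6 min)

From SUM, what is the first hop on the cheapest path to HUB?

Candidate routes:
SUM → QRY → VLY → HUB: 23+17+19 = 59
SUM → CEN → VLY → HUB: 15+16+19 = 50
The minimum is 50 min via SUM → CEN → VLY → HUB.
So from SUM the first move is to CEN.

CEN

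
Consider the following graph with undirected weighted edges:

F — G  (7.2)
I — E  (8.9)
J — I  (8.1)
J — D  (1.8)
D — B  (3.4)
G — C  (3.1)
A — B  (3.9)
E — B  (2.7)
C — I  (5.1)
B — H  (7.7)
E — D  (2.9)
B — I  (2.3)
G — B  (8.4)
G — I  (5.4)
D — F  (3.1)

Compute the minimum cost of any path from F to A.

10.4

Shortest distances from F:
F: 0
D: 3.1  (via F)
J: 4.9  (via D)
E: 6  (via D)
B: 6.5  (via D)
G: 7.2  (via F)
I: 8.8  (via B)
C: 10.3  (via G)
A: 10.4  (via B)
Shortest route: F → D → B → A = 10.4.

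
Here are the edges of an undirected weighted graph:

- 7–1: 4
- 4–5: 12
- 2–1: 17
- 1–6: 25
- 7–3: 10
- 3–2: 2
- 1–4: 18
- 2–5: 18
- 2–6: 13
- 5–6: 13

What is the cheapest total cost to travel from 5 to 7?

30

Shortest distances from 5:
5: 0
4: 12  (via 5)
6: 13  (via 5)
2: 18  (via 5)
3: 20  (via 2)
1: 30  (via 4)
7: 30  (via 3)
Shortest route: 5–2–3–7 = 30.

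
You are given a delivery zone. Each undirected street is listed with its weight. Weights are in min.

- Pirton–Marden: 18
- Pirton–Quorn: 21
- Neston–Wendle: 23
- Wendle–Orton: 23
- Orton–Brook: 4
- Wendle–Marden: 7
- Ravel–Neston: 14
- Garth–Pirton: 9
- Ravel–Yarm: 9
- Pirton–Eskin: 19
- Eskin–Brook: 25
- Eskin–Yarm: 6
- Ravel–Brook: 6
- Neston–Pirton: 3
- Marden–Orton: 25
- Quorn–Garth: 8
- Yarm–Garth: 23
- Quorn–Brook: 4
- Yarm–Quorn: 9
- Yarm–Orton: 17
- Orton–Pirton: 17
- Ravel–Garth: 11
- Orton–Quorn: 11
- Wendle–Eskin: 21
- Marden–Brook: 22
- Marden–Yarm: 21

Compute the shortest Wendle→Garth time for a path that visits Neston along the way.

Shortest Wendle→Neston: Wendle → Neston = 23
Best Neston to Garth: Neston → Pirton → Garth costing 12
Total via Neston: 23 + 12 = 35 min.

35 min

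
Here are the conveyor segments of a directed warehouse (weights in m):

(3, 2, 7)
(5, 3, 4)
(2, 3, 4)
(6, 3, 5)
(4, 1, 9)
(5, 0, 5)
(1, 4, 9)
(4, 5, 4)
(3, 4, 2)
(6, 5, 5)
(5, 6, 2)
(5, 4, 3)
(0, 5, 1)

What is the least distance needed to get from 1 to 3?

17 m

Shortest distances from 1:
1: 0
4: 9  (via 1)
5: 13  (via 4)
6: 15  (via 5)
3: 17  (via 5)
Shortest route: 1–4–5–3 = 17 m.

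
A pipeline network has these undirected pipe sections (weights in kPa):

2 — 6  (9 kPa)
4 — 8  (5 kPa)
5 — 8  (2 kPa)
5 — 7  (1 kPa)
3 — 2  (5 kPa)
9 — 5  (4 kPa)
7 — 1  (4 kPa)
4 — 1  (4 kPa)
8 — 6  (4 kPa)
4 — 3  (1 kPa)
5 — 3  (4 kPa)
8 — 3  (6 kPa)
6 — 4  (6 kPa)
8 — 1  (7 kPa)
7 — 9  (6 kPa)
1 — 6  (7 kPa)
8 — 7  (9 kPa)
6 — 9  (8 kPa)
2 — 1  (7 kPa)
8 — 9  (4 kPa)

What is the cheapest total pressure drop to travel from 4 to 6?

Shortest distances from 4:
4: 0
3: 1  (via 4)
1: 4  (via 4)
5: 5  (via 3)
8: 5  (via 4)
2: 6  (via 3)
6: 6  (via 4)
Shortest route: 4 → 6 = 6 kPa.

6 kPa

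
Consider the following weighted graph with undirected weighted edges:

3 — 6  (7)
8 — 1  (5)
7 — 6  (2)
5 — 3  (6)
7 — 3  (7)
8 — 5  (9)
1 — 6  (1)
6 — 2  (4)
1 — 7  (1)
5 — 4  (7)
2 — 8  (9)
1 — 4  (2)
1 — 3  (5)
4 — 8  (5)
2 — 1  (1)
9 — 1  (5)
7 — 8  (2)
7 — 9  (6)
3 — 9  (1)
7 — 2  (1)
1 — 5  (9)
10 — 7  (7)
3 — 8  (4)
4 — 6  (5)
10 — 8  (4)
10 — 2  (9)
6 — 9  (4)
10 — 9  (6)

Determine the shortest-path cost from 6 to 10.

Shortest distances from 6:
6: 0
1: 1  (via 6)
2: 2  (via 1)
7: 2  (via 6)
4: 3  (via 1)
8: 4  (via 7)
9: 4  (via 6)
3: 5  (via 9)
10: 8  (via 8)
Shortest route: 6–7–8–10 = 8.

8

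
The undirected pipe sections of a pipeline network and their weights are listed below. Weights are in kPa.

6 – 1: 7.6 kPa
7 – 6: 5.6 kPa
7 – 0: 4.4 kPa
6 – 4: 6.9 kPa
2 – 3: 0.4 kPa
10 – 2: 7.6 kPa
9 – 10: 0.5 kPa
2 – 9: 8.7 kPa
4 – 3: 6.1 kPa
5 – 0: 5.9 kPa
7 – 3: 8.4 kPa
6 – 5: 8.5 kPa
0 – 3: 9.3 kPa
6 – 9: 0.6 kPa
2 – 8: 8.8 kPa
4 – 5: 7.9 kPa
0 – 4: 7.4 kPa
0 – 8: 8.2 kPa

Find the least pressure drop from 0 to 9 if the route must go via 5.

Best 0 to 5: 0 → 5 costing 5.9
Best 5 to 9: 5 → 6 → 9 costing 9.1
Total via 5: 5.9 + 9.1 = 15 kPa.

15 kPa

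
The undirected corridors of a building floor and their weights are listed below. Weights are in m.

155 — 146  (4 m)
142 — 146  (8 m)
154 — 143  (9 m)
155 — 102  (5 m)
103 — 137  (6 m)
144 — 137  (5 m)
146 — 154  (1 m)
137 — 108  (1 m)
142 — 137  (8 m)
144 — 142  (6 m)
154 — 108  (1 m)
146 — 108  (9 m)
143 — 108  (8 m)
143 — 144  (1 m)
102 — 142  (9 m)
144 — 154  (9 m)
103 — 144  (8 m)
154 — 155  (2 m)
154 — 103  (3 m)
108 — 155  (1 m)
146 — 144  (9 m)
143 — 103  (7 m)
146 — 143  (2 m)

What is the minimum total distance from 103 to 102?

10 m

Compare a few routes:
103–137–108–155–102: 6+1+1+5 = 13
103–154–155–102: 3+2+5 = 10
103–154–146–155–102: 3+1+4+5 = 13
Cheapest is 103–154–155–102 at 10 m.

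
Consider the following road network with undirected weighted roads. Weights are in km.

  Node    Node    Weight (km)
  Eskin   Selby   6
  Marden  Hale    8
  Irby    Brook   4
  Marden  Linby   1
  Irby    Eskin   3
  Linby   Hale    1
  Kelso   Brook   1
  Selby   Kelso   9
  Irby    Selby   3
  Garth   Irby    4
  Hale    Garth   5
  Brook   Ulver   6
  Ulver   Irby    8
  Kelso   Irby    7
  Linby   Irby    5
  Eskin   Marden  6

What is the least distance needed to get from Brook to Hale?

10 km

Compare a few routes:
Brook–Irby–Garth–Hale: 4+4+5 = 13
Brook–Irby–Linby–Hale: 4+5+1 = 10
Cheapest is Brook–Irby–Linby–Hale at 10 km.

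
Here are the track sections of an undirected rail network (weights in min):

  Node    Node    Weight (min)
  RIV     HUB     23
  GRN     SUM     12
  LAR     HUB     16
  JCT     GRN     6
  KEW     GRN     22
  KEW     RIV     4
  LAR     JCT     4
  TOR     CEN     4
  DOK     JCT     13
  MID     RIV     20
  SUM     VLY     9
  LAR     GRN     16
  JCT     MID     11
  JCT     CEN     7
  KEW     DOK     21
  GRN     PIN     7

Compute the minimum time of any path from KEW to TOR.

Settle nodes by increasing distance from KEW:
KEW: 0
RIV: 4  (via KEW)
DOK: 21  (via KEW)
GRN: 22  (via KEW)
MID: 24  (via RIV)
HUB: 27  (via RIV)
JCT: 28  (via GRN)
PIN: 29  (via GRN)
LAR: 32  (via JCT)
SUM: 34  (via GRN)
CEN: 35  (via JCT)
TOR: 39  (via CEN)
Shortest route: KEW–GRN–JCT–CEN–TOR = 39 min.

39 min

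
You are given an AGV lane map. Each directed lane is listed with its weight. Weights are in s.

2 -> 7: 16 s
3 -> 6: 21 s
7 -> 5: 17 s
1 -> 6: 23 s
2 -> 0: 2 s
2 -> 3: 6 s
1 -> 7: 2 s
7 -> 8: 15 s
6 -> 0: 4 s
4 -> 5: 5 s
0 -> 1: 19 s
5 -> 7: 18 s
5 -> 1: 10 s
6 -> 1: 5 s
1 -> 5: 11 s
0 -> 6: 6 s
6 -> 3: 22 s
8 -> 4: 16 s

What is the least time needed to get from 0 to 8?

Running Dijkstra from 0:
0: 0
6: 6  (via 0)
1: 11  (via 6)
7: 13  (via 1)
5: 22  (via 1)
3: 28  (via 6)
8: 28  (via 7)
Shortest route: 0–6–1–7–8 = 28 s.

28 s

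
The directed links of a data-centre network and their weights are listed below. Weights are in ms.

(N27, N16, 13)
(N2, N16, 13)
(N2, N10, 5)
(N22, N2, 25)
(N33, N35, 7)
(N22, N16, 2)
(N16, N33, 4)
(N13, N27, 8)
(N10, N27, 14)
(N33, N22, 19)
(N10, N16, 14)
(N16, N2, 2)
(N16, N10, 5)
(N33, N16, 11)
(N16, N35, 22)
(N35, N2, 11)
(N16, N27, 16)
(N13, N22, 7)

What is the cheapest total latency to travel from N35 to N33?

28 ms

Enumerating some paths:
N35–N2–N10–N16–N33: 11+5+14+4 = 34
N35–N2–N16–N33: 11+13+4 = 28
Cheapest is N35–N2–N16–N33 at 28 ms.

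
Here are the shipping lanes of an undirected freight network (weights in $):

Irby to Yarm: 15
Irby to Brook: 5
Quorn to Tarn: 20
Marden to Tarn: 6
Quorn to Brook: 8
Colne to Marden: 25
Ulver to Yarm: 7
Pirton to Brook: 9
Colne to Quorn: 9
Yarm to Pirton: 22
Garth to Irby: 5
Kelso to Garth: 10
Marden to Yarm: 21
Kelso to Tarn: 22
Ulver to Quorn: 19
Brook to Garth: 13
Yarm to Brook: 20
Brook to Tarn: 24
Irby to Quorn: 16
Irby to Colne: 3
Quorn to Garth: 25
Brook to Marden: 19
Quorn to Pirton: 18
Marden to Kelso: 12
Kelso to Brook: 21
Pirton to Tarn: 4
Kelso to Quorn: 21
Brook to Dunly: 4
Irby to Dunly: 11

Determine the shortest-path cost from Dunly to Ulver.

$31

Shortest distances from Dunly:
Dunly: 0
Brook: 4  (via Dunly)
Irby: 9  (via Brook)
Colne: 12  (via Irby)
Quorn: 12  (via Brook)
Pirton: 13  (via Brook)
Garth: 14  (via Irby)
Tarn: 17  (via Pirton)
Marden: 23  (via Brook)
Yarm: 24  (via Brook)
Kelso: 24  (via Garth)
Ulver: 31  (via Quorn)
Shortest route: Dunly → Brook → Quorn → Ulver = $31.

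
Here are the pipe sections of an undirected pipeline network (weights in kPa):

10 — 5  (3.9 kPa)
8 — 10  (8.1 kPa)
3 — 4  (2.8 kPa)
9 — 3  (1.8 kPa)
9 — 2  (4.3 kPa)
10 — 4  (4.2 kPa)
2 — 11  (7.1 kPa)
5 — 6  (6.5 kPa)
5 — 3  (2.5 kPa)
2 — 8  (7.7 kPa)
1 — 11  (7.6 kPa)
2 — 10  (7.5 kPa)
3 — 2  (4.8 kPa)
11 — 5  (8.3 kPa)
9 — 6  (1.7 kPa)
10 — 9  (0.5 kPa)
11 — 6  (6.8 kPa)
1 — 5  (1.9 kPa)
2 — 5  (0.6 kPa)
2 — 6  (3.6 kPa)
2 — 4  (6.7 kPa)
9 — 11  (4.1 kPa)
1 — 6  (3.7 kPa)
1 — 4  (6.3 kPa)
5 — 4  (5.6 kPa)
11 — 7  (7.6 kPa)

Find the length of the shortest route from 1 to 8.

10.2 kPa

Running Dijkstra from 1:
1: 0
5: 1.9  (via 1)
2: 2.5  (via 5)
6: 3.7  (via 1)
3: 4.4  (via 5)
9: 5.4  (via 6)
10: 5.8  (via 5)
4: 6.3  (via 1)
11: 7.6  (via 1)
8: 10.2  (via 2)
Shortest route: 1–5–2–8 = 10.2 kPa.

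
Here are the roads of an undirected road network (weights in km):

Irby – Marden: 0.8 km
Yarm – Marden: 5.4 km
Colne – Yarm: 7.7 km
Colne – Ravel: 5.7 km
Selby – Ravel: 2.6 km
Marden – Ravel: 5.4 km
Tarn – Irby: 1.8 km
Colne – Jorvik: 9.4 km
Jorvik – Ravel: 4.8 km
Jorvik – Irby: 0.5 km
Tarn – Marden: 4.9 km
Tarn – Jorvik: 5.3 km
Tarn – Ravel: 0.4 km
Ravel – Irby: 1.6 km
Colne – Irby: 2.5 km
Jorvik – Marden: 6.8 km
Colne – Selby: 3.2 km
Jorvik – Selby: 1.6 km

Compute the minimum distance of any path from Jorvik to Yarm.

Candidate routes:
Jorvik → Irby → Colne → Yarm: 0.5+2.5+7.7 = 10.7
Jorvik → Irby → Marden → Yarm: 0.5+0.8+5.4 = 6.7
Jorvik → Selby → Ravel → Irby → Marden → Yarm: 1.6+2.6+1.6+0.8+5.4 = 12
Jorvik → Marden → Yarm: 6.8+5.4 = 12.2
Cheapest is Jorvik → Irby → Marden → Yarm at 6.7 km.

6.7 km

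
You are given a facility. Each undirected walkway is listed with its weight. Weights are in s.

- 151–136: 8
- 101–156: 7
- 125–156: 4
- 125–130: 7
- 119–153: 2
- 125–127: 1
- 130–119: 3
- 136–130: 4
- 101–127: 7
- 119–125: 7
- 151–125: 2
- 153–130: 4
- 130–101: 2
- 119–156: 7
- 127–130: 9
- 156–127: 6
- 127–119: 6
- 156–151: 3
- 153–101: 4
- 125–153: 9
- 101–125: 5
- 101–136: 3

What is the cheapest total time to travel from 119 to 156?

Running Dijkstra from 119:
119: 0
153: 2  (via 119)
130: 3  (via 119)
101: 5  (via 130)
127: 6  (via 119)
136: 7  (via 130)
156: 7  (via 119)
Shortest route: 119–156 = 7 s.

7 s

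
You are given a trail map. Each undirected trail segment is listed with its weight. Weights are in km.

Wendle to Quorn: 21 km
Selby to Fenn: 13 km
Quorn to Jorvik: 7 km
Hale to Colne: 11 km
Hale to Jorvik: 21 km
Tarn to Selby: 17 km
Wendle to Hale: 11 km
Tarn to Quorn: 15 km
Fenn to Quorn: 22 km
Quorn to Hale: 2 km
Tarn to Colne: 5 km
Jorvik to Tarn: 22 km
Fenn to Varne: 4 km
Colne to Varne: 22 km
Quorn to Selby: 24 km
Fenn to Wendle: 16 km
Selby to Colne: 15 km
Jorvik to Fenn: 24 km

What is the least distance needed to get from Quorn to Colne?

Shortest distances from Quorn:
Quorn: 0
Hale: 2  (via Quorn)
Jorvik: 7  (via Quorn)
Wendle: 13  (via Hale)
Colne: 13  (via Hale)
Shortest route: Quorn–Hale–Colne = 13 km.

13 km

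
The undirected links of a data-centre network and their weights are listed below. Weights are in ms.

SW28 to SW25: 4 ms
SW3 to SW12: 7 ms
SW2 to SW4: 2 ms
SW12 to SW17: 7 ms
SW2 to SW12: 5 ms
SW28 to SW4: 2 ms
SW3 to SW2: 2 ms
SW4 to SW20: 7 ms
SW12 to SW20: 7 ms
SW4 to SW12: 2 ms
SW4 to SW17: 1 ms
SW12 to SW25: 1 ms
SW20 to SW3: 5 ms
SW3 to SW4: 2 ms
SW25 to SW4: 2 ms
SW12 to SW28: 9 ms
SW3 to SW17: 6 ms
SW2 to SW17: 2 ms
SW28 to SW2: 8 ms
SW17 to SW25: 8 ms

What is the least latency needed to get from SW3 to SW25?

4 ms

Compare a few routes:
SW3–SW4–SW12–SW25: 2+2+1 = 5
SW3–SW4–SW25: 2+2 = 4
The minimum is 4 ms via SW3–SW4–SW25.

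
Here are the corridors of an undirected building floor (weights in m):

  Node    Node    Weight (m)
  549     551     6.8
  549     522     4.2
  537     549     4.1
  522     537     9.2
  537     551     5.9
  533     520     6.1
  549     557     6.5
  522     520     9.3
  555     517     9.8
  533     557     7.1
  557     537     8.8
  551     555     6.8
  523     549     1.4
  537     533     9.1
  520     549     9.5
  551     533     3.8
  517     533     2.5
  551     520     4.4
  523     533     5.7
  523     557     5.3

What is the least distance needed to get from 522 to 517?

Shortest distances from 522:
522: 0
549: 4.2  (via 522)
523: 5.6  (via 549)
537: 8.3  (via 549)
520: 9.3  (via 522)
557: 10.7  (via 549)
551: 11  (via 549)
533: 11.3  (via 523)
517: 13.8  (via 533)
Shortest route: 522 → 549 → 523 → 533 → 517 = 13.8 m.

13.8 m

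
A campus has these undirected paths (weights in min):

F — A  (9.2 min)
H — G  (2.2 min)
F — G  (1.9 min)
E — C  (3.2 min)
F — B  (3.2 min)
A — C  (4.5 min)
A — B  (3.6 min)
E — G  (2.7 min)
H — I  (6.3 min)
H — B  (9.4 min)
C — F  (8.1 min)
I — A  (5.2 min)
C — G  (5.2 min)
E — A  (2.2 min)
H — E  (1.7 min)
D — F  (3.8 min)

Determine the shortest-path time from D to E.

Candidate routes:
D–F–G–E: 3.8+1.9+2.7 = 8.4
D–F–B–A–E: 3.8+3.2+3.6+2.2 = 12.8
D–F–G–H–E: 3.8+1.9+2.2+1.7 = 9.6
The minimum is 8.4 min via D–F–G–E.

8.4 min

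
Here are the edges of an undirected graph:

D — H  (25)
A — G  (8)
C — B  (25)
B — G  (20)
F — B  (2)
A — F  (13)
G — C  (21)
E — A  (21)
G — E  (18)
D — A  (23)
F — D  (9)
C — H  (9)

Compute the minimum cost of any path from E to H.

48

Candidate routes:
E - G - C - H: 18+21+9 = 48
E - A - G - C - H: 21+8+21+9 = 59
The minimum is 48 via E - G - C - H.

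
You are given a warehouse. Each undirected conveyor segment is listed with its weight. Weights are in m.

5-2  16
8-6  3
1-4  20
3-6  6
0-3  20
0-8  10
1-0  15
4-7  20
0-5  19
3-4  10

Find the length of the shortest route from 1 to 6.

28 m

Running Dijkstra from 1:
1: 0
0: 15  (via 1)
4: 20  (via 1)
8: 25  (via 0)
6: 28  (via 8)
Shortest route: 1–0–8–6 = 28 m.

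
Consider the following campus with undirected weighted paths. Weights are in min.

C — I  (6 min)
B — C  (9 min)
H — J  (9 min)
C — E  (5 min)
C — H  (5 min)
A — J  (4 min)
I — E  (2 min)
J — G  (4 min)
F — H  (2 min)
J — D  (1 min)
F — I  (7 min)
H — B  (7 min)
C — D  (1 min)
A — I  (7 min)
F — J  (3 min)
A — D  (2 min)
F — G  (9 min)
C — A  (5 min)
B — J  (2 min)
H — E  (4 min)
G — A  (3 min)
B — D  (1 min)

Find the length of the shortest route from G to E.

11 min

Enumerating some paths:
G → A → C → E: 3+5+5 = 13
G → A → D → C → E: 3+2+1+5 = 11
G → A → I → E: 3+7+2 = 12
G → J → B → D → C → E: 4+2+1+1+5 = 13
The minimum is 11 min via G → A → D → C → E.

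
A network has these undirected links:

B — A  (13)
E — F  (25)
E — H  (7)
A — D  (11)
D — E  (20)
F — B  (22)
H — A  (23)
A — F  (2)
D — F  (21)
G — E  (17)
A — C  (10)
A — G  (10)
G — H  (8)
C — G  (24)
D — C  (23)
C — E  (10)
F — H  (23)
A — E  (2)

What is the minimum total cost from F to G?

Running Dijkstra from F:
F: 0
A: 2  (via F)
E: 4  (via A)
H: 11  (via E)
C: 12  (via A)
G: 12  (via A)
Shortest route: F → A → G = 12.

12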